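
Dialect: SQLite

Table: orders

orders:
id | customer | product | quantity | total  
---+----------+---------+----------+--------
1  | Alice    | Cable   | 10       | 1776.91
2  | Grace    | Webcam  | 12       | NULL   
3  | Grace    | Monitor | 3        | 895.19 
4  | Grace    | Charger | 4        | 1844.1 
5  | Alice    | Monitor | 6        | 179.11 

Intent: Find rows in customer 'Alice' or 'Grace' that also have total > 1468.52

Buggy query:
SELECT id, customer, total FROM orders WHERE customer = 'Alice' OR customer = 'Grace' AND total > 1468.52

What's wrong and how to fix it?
Bug: AND binds tighter than OR, so this parses as customer = 'Alice' OR (customer = 'Grace' AND total > 1468.52)

Fix: Add parentheses around the OR so the AND applies to both alternatives

Corrected query:
SELECT id, customer, total FROM orders WHERE (customer = 'Alice' OR customer = 'Grace') AND total > 1468.52

Result:
id | customer | total  
---+----------+--------
1  | Alice    | 1776.91
4  | Grace    | 1844.1 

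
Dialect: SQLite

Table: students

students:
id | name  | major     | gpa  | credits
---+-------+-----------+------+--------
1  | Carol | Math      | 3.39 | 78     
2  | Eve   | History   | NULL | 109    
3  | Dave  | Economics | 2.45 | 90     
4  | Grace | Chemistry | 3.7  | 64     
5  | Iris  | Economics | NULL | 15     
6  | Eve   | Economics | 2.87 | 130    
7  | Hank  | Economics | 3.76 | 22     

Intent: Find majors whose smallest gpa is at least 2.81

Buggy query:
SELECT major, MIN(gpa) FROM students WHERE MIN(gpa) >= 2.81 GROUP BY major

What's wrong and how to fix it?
Bug: Aggregates like MIN are computed per group after WHERE runs

Fix: Replace WHERE with HAVING after the GROUP BY

Corrected query:
SELECT major, MIN(gpa) FROM students GROUP BY major HAVING MIN(gpa) >= 2.81

Result:
major     | MIN(gpa)
----------+---------
Chemistry | 3.7     
Math      | 3.39    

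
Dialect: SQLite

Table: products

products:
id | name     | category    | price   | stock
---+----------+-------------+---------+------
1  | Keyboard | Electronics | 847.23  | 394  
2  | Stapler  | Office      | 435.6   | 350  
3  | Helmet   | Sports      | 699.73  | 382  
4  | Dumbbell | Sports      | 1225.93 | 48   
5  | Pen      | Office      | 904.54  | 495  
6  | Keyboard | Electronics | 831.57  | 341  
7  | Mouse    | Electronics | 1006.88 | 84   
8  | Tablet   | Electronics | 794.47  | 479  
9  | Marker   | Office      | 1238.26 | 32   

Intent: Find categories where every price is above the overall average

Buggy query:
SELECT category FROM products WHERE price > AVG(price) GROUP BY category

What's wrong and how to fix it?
Bug: AVG() is an aggregate; it can't sit directly in WHERE

Fix: Compute the overall average in a scalar subquery and compare each group's MIN against it in HAVING

Corrected query:
SELECT category FROM products GROUP BY category HAVING MIN(price) > (SELECT AVG(price) FROM products)

Result:
(no rows)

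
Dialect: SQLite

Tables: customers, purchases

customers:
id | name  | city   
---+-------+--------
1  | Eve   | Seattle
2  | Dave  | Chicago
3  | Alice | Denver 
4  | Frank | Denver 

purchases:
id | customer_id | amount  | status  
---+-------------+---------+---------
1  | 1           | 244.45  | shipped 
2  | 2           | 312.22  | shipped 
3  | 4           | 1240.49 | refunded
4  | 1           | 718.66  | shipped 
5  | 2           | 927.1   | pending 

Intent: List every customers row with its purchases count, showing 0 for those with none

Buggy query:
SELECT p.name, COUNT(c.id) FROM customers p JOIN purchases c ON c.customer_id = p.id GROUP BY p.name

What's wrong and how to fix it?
Bug: An inner join excludes parents with zero children

Fix: Switch to LEFT JOIN to retain unmatched parent rows

Corrected query:
SELECT p.name, COUNT(c.id) FROM customers p LEFT JOIN purchases c ON c.customer_id = p.id GROUP BY p.name

Result:
name  | COUNT(c.id)
------+------------
Alice | 0          
Dave  | 2          
Eve   | 2          
Frank | 1          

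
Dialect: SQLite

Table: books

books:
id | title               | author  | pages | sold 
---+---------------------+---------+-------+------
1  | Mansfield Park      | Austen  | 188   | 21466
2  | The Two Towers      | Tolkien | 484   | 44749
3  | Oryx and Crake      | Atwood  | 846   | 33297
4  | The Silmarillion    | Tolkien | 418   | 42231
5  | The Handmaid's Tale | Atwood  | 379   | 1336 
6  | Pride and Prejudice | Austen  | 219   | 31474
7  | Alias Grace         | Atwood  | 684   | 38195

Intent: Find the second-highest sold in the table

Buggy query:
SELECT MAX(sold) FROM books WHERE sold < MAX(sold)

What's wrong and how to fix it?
Bug: The inner MAX is an aggregate inside WHERE, which is not allowed

Fix: Compute the overall MAX in a subquery, then take MAX of rows below it

Corrected query:
SELECT MAX(sold) FROM books WHERE sold < (SELECT MAX(sold) FROM books)

Result:
MAX(sold)
---------
42231    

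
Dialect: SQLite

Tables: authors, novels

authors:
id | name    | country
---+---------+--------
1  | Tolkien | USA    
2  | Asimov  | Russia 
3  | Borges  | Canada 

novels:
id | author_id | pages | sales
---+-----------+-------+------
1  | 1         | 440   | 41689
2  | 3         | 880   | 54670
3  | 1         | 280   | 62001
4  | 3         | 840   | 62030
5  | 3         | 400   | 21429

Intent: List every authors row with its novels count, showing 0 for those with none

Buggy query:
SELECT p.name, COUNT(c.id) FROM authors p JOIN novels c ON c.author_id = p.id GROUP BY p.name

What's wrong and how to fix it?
Bug: An inner join excludes parents with zero children

Fix: Use LEFT JOIN so parents without children still appear (COUNT(c.id) gives 0)

Corrected query:
SELECT p.name, COUNT(c.id) FROM authors p LEFT JOIN novels c ON c.author_id = p.id GROUP BY p.name

Result:
name    | COUNT(c.id)
--------+------------
Asimov  | 0          
Borges  | 3          
Tolkien | 2          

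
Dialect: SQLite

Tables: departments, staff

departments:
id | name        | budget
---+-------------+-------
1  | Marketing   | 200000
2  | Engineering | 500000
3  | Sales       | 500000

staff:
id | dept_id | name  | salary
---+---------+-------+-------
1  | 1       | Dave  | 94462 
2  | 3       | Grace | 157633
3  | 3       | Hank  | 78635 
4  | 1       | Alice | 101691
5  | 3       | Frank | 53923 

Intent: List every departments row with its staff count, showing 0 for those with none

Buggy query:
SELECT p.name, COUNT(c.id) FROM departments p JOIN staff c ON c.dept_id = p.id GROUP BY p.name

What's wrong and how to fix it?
Bug: INNER JOIN drops departments rows that have no matching staff rows

Fix: Use LEFT JOIN so parents without children still appear (COUNT(c.id) gives 0)

Corrected query:
SELECT p.name, COUNT(c.id) FROM departments p LEFT JOIN staff c ON c.dept_id = p.id GROUP BY p.name

Result:
name        | COUNT(c.id)
------------+------------
Engineering | 0          
Marketing   | 2          
Sales       | 3          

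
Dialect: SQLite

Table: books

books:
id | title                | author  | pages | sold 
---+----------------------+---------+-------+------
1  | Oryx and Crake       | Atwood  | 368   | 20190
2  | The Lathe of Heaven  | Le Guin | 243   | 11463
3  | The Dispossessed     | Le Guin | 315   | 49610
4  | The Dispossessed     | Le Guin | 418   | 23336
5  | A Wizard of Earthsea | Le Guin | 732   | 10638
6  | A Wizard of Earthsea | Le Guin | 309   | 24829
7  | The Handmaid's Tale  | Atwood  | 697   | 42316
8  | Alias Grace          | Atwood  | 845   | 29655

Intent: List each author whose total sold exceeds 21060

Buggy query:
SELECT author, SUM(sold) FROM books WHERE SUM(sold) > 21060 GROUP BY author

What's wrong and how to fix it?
Bug: Aggregate functions cannot appear in a WHERE clause

Fix: Move the aggregate condition to a HAVING clause

Corrected query:
SELECT author, SUM(sold) FROM books GROUP BY author HAVING SUM(sold) > 21060

Result:
author  | SUM(sold)
--------+----------
Atwood  | 92161    
Le Guin | 119876   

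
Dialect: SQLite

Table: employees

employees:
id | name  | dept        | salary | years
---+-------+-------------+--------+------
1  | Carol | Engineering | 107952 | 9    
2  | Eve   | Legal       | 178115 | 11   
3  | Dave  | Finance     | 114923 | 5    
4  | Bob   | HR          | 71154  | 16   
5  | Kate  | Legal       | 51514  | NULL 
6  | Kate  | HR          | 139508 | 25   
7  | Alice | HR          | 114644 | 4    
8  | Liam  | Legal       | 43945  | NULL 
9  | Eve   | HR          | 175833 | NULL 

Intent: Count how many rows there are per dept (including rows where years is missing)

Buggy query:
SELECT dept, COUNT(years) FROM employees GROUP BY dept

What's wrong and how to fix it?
Bug: COUNT(years) skips NULLs, so groups with missing years are undercounted

Fix: Use COUNT(*) to count all rows regardless of NULL

Corrected query:
SELECT dept, COUNT(*) FROM employees GROUP BY dept

Result:
dept        | COUNT(*)
------------+---------
Engineering | 1       
Finance     | 1       
HR          | 4       
Legal       | 3       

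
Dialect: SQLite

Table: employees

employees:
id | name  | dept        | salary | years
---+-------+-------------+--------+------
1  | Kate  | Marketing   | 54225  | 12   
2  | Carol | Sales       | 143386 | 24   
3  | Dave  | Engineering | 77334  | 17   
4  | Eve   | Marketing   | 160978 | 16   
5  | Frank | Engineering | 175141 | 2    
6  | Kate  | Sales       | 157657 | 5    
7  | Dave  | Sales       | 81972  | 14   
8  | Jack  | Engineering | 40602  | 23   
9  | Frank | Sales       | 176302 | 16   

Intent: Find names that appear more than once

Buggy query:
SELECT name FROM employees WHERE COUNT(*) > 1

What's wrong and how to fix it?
Bug: WHERE can't reference COUNT(*); aggregates are computed after WHERE

Fix: GROUP BY name, then filter groups with HAVING COUNT(*) > 1

Corrected query:
SELECT name FROM employees GROUP BY name HAVING COUNT(*) > 1

Result:
name 
-----
Dave 
Frank
Kate 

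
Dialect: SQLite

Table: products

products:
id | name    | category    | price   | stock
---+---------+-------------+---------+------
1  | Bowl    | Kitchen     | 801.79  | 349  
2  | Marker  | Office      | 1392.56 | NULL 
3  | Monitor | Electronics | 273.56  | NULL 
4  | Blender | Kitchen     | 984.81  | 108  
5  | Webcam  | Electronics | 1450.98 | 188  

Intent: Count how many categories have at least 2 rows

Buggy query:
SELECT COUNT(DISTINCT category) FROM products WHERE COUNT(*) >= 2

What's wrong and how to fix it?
Bug: WHERE filters individual rows, not groups, so a group-level COUNT is invalid there

Fix: Use a subquery that GROUPs and filters with HAVING, then count its rows

Corrected query:
SELECT COUNT(*) FROM (SELECT category FROM products GROUP BY category HAVING COUNT(*) >= 2)

Result:
COUNT(*)
--------
2       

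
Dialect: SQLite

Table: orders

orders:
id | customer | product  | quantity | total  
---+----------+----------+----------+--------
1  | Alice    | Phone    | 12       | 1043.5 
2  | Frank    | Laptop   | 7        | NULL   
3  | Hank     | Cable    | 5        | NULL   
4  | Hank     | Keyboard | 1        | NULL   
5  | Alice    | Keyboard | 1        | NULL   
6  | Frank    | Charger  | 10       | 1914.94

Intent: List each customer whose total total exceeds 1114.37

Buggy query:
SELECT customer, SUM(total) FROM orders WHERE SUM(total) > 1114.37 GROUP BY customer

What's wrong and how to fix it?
Bug: WHERE runs before GROUP BY, so aggregates aren't available there

Fix: Move the aggregate condition to a HAVING clause

Corrected query:
SELECT customer, SUM(total) FROM orders GROUP BY customer HAVING SUM(total) > 1114.37

Result:
customer | SUM(total)
---------+-----------
Frank    | 1914.94   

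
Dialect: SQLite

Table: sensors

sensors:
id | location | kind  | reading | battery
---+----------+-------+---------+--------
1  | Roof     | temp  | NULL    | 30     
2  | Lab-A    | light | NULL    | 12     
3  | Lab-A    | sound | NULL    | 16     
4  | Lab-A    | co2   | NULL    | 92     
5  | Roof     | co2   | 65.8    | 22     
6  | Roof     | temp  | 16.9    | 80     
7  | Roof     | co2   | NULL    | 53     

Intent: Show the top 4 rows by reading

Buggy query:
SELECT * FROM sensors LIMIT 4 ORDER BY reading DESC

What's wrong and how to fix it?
Bug: ORDER BY cannot follow LIMIT; LIMIT is the final clause

Fix: Swap the clauses: ORDER BY first, then LIMIT

Corrected query:
SELECT * FROM sensors ORDER BY reading DESC LIMIT 4

Result:
id | location | kind  | reading | battery
---+----------+-------+---------+--------
5  | Roof     | co2   | 65.8    | 22     
6  | Roof     | temp  | 16.9    | 80     
1  | Roof     | temp  | NULL    | 30     
2  | Lab-A    | light | NULL    | 12     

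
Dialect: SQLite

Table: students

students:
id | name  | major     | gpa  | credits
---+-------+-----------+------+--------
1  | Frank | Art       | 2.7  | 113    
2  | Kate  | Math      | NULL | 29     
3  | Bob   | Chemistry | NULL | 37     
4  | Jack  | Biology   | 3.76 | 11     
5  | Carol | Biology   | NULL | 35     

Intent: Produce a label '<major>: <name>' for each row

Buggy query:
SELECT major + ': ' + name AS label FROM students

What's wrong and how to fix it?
Bug: SQLite uses || for string concatenation; + coerces text to numbers (yielding 0)

Fix: Replace + with || to concatenate text

Corrected query:
SELECT major || ': ' || name AS label FROM students

Result:
label         
--------------
Art: Frank    
Math: Kate    
Chemistry: Bob
Biology: Jack 
Biology: Carol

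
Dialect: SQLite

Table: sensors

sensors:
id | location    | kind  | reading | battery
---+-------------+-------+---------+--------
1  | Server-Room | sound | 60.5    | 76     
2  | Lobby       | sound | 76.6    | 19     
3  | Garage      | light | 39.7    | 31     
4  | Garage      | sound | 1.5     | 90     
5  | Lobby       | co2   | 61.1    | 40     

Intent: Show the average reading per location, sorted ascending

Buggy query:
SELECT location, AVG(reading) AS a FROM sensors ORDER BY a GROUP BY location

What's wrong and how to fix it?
Bug: ORDER BY appears before GROUP BY; SQL clause order requires GROUP BY first

Fix: Move ORDER BY to the end, after GROUP BY

Corrected query:
SELECT location, AVG(reading) AS a FROM sensors GROUP BY location ORDER BY a

Result:
location    | a    
------------+------
Garage      | 20.6 
Server-Room | 60.5 
Lobby       | 68.85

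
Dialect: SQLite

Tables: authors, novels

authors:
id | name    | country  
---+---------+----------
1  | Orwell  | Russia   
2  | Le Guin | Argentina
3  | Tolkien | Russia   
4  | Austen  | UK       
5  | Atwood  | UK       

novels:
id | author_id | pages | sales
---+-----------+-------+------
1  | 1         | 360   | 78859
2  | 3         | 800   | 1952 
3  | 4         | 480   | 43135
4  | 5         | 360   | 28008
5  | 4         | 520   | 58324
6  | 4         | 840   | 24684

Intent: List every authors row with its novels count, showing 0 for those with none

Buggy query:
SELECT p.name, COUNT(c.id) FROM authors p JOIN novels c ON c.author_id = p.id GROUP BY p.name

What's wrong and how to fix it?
Bug: An inner join excludes parents with zero children

Fix: Switch to LEFT JOIN to retain unmatched parent rows

Corrected query:
SELECT p.name, COUNT(c.id) FROM authors p LEFT JOIN novels c ON c.author_id = p.id GROUP BY p.name

Result:
name    | COUNT(c.id)
--------+------------
Atwood  | 1          
Austen  | 3          
Le Guin | 0          
Orwell  | 1          
Tolkien | 1          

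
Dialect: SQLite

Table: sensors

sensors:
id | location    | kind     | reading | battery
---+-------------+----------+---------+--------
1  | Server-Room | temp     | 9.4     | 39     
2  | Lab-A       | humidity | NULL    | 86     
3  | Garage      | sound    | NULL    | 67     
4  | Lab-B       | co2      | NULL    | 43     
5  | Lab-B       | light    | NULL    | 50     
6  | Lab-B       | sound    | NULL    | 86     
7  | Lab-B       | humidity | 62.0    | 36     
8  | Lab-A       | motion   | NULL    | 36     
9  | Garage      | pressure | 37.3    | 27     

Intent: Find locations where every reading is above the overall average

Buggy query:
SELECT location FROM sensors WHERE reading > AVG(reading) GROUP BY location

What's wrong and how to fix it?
Bug: AVG() is an aggregate; it can't sit directly in WHERE

Fix: Compute the overall average in a scalar subquery and compare each group's MIN against it in HAVING

Corrected query:
SELECT location FROM sensors GROUP BY location HAVING MIN(reading) > (SELECT AVG(reading) FROM sensors)

Result:
location
--------
Garage  
Lab-B   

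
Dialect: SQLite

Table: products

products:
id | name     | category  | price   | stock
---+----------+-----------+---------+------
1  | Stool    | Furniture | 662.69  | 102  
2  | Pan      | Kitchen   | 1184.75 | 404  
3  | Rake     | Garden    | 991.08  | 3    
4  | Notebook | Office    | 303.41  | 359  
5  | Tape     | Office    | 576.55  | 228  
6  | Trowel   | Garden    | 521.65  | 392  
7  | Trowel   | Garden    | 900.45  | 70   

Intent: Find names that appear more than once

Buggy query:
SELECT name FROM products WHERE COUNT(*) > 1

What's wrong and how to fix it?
Bug: COUNT(*) is an aggregate and cannot be used in WHERE

Fix: GROUP BY name, then filter groups with HAVING COUNT(*) > 1

Corrected query:
SELECT name FROM products GROUP BY name HAVING COUNT(*) > 1

Result:
name  
------
Trowel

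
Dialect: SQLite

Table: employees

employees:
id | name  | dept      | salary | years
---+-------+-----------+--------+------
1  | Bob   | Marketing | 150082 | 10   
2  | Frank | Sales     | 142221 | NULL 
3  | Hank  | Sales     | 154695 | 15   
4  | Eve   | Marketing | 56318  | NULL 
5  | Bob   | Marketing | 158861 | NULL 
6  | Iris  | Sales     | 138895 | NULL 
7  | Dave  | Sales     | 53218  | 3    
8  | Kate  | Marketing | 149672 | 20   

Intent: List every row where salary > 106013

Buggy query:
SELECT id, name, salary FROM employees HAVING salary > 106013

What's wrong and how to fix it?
Bug: HAVING filters the output of aggregation, but this query has no GROUP BY and no aggregate functions, so SQLite rejects it (HAVING clause on a non-aggregate query); the condition here is per row

Fix: Use WHERE for row-level filtering

Corrected query:
SELECT id, name, salary FROM employees WHERE salary > 106013

Result:
id | name  | salary
---+-------+-------
1  | Bob   | 150082
2  | Frank | 142221
3  | Hank  | 154695
5  | Bob   | 158861
6  | Iris  | 138895
8  | Kate  | 149672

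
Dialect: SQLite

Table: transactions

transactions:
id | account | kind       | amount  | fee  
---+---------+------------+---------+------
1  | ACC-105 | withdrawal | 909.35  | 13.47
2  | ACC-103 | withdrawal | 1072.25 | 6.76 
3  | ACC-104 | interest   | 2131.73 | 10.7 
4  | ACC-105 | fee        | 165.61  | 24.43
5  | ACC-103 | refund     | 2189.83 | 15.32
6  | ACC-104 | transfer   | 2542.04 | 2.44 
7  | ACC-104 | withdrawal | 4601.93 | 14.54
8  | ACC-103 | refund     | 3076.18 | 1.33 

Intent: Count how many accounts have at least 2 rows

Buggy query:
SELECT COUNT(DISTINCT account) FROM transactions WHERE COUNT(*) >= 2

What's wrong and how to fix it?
Bug: WHERE filters individual rows, not groups, so a group-level COUNT is invalid there

Fix: Use a subquery that GROUPs and filters with HAVING, then count its rows

Corrected query:
SELECT COUNT(*) FROM (SELECT account FROM transactions GROUP BY account HAVING COUNT(*) >= 2)

Result:
COUNT(*)
--------
3       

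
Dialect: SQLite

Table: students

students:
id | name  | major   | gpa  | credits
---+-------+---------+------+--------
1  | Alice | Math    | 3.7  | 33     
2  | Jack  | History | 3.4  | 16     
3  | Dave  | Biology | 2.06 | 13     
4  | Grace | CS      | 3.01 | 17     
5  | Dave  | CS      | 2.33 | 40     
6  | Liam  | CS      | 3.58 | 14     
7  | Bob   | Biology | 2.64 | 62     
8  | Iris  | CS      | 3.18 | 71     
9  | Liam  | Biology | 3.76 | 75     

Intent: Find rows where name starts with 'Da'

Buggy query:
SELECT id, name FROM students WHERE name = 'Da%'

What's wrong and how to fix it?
Bug: Wildcards only work with LIKE; '=' treats '%' as a literal character

Fix: Use LIKE for wildcard pattern matching

Corrected query:
SELECT id, name FROM students WHERE name LIKE 'Da%'

Result:
id | name
---+-----
3  | Dave
5  | Dave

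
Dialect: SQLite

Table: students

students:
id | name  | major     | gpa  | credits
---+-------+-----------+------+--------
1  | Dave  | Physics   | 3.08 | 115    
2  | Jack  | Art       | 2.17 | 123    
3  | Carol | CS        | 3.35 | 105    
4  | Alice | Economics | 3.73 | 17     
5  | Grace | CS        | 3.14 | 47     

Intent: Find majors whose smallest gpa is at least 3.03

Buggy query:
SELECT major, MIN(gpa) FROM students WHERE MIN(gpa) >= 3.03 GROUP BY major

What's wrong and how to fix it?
Bug: Aggregates like MIN are computed per group after WHERE runs

Fix: Use HAVING for the per-group MIN condition

Corrected query:
SELECT major, MIN(gpa) FROM students GROUP BY major HAVING MIN(gpa) >= 3.03

Result:
major     | MIN(gpa)
----------+---------
CS        | 3.14    
Economics | 3.73    
Physics   | 3.08    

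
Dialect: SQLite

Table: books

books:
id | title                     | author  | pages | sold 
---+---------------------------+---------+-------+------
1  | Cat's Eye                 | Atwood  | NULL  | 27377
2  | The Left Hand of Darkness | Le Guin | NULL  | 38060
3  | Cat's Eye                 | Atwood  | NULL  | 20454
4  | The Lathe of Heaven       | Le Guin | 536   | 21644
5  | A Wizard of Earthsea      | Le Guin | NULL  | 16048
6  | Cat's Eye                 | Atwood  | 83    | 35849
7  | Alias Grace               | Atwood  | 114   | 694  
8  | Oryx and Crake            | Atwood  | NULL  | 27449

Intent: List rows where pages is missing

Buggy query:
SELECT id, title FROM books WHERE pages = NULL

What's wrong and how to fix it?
Bug: '= NULL' is always unknown in SQL three-valued logic, so no rows match

Fix: Use IS NULL to test for NULL

Corrected query:
SELECT id, title FROM books WHERE pages IS NULL

Result:
id | title                    
---+--------------------------
1  | Cat's Eye                
2  | The Left Hand of Darkness
3  | Cat's Eye                
5  | A Wizard of Earthsea     
8  | Oryx and Crake           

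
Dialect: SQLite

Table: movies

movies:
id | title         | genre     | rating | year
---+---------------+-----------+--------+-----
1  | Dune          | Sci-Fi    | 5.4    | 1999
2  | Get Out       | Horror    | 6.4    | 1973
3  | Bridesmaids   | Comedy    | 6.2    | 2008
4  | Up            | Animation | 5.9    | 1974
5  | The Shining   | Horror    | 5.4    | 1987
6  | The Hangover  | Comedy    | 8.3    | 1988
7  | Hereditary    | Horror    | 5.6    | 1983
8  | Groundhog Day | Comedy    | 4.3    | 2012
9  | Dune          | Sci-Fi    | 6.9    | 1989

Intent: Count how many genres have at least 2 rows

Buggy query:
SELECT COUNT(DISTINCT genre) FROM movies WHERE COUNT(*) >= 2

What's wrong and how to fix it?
Bug: COUNT(*) cannot appear in WHERE; the per-group count doesn't exist yet

Fix: Group first with HAVING COUNT(*) >= 2, then COUNT the resulting groups

Corrected query:
SELECT COUNT(*) FROM (SELECT genre FROM movies GROUP BY genre HAVING COUNT(*) >= 2)

Result:
COUNT(*)
--------
3       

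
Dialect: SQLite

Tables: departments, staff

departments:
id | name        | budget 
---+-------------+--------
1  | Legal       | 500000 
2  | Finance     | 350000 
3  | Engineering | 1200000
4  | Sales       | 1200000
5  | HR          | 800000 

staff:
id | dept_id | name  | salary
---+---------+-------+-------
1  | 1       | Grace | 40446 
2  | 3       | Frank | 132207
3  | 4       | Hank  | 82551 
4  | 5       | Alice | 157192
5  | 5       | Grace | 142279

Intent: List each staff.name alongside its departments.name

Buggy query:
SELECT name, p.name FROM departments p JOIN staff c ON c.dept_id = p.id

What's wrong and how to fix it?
Bug: 'name' exists in both joined tables, so the database can't tell which one is meant

Fix: Prefix ambiguous columns with the table alias

Corrected query:
SELECT c.name, p.name FROM departments p JOIN staff c ON c.dept_id = p.id

Result:
name  | name       
------+------------
Grace | Legal      
Frank | Engineering
Hank  | Sales      
Alice | HR         
Grace | HR         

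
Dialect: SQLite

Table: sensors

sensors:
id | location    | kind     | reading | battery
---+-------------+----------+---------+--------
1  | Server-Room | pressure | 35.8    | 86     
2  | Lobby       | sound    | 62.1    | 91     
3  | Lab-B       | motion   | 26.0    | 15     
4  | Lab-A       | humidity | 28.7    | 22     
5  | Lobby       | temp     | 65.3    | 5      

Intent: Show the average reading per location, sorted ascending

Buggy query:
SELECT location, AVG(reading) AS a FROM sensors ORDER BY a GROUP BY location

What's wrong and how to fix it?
Bug: ORDER BY appears before GROUP BY; SQL clause order requires GROUP BY first

Fix: Move ORDER BY to the end, after GROUP BY

Corrected query:
SELECT location, AVG(reading) AS a FROM sensors GROUP BY location ORDER BY a

Result:
location    | a   
------------+-----
Lab-B       | 26  
Lab-A       | 28.7
Server-Room | 35.8
Lobby       | 63.7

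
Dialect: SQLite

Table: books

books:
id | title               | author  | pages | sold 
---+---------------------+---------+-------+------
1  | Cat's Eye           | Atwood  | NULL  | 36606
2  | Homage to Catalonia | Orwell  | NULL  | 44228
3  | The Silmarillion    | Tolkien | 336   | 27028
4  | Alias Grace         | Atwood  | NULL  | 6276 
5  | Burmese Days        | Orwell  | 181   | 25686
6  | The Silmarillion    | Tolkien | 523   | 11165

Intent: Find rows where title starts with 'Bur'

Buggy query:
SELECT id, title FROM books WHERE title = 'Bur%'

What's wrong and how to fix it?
Bug: '=' compares the literal string including the % character; pattern matching needs LIKE

Fix: Use LIKE for wildcard pattern matching

Corrected query:
SELECT id, title FROM books WHERE title LIKE 'Bur%'

Result:
id | title       
---+-------------
5  | Burmese Days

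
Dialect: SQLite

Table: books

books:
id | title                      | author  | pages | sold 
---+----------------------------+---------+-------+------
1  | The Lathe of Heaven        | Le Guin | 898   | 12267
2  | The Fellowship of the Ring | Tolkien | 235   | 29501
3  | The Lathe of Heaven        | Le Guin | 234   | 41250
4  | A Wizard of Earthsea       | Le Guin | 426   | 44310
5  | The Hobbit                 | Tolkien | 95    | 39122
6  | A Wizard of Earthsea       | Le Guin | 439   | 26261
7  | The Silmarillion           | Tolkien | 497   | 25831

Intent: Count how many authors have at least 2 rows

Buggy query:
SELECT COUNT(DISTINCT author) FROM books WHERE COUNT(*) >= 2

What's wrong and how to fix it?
Bug: COUNT(*) cannot appear in WHERE; the per-group count doesn't exist yet

Fix: Group first with HAVING COUNT(*) >= 2, then COUNT the resulting groups

Corrected query:
SELECT COUNT(*) FROM (SELECT author FROM books GROUP BY author HAVING COUNT(*) >= 2)

Result:
COUNT(*)
--------
2       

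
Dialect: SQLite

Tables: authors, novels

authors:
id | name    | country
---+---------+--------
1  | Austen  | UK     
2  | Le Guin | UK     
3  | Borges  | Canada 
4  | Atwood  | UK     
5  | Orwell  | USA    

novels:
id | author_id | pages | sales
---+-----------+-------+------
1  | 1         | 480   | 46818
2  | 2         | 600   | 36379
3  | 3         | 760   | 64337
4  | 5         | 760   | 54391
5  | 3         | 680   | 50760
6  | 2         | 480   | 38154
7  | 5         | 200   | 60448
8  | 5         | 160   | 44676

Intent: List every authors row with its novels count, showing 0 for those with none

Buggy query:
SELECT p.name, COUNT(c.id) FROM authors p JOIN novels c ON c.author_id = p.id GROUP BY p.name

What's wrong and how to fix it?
Bug: INNER JOIN drops authors rows that have no matching novels rows

Fix: Switch to LEFT JOIN to retain unmatched parent rows

Corrected query:
SELECT p.name, COUNT(c.id) FROM authors p LEFT JOIN novels c ON c.author_id = p.id GROUP BY p.name

Result:
name    | COUNT(c.id)
--------+------------
Atwood  | 0          
Austen  | 1          
Borges  | 2          
Le Guin | 2          
Orwell  | 3          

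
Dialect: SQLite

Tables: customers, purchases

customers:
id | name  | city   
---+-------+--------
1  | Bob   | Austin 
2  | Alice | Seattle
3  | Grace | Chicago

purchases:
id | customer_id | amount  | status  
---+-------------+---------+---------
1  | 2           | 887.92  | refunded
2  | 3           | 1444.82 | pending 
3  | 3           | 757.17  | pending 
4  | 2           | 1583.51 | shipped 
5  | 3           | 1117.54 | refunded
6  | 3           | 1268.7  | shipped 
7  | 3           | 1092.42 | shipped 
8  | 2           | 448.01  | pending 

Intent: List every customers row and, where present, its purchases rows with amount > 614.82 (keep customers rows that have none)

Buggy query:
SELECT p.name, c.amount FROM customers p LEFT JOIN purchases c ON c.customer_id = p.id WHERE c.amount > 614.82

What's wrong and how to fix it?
Bug: Filtering c.amount in WHERE discards the NULL rows produced by LEFT JOIN, turning it into an inner join

Fix: Move the right-table condition into the ON clause so unmatched parents are kept

Corrected query:
SELECT p.name, c.amount FROM customers p LEFT JOIN purchases c ON c.customer_id = p.id AND c.amount > 614.82

Result:
name  | amount 
------+--------
Bob   | NULL   
Alice | 887.92 
Alice | 1583.51
Grace | 757.17 
Grace | 1092.42
Grace | 1117.54
Grace | 1268.7 
Grace | 1444.82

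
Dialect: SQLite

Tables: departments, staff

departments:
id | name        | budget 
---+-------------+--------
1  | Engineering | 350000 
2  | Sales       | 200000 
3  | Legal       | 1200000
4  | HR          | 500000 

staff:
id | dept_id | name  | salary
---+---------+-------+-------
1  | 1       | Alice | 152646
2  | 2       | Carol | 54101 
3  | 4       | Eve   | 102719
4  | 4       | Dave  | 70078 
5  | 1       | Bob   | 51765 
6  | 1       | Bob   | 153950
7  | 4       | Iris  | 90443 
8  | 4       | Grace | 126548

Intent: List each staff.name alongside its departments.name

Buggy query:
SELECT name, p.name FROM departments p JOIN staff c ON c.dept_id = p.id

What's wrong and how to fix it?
Bug: Both tables have a 'name' column; the unqualified reference is ambiguous

Fix: Qualify the column with its table alias (c.name)

Corrected query:
SELECT c.name, p.name FROM departments p JOIN staff c ON c.dept_id = p.id

Result:
name  | name       
------+------------
Alice | Engineering
Carol | Sales      
Eve   | HR         
Dave  | HR         
Bob   | Engineering
Bob   | Engineering
Iris  | HR         
Grace | HR         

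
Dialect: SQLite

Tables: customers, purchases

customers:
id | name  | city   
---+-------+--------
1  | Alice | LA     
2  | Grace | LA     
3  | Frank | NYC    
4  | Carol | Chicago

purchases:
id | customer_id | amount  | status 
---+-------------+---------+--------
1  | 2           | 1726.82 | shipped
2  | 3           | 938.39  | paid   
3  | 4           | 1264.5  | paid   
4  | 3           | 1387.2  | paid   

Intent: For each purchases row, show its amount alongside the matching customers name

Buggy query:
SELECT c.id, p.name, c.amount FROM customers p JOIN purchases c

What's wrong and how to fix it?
Bug: JOIN with no ON clause produces a cartesian product; every purchases row pairs with every customers row

Fix: Add ON c.customer_id = p.id to the JOIN

Corrected query:
SELECT c.id, p.name, c.amount FROM customers p JOIN purchases c ON c.customer_id = p.id

Result:
id | name  | amount 
---+-------+--------
1  | Grace | 1726.82
2  | Frank | 938.39 
3  | Carol | 1264.5 
4  | Frank | 1387.2 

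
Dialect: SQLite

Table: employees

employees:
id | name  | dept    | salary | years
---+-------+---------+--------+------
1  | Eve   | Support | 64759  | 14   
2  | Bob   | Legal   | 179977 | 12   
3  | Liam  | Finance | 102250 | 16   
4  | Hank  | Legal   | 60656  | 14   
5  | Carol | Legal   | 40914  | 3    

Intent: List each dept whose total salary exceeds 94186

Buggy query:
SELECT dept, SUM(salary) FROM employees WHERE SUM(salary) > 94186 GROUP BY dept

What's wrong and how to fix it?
Bug: SUM(salary) is an aggregate, but WHERE filters rows before aggregation

Fix: Move the aggregate condition to a HAVING clause

Corrected query:
SELECT dept, SUM(salary) FROM employees GROUP BY dept HAVING SUM(salary) > 94186

Result:
dept    | SUM(salary)
--------+------------
Finance | 102250     
Legal   | 281547     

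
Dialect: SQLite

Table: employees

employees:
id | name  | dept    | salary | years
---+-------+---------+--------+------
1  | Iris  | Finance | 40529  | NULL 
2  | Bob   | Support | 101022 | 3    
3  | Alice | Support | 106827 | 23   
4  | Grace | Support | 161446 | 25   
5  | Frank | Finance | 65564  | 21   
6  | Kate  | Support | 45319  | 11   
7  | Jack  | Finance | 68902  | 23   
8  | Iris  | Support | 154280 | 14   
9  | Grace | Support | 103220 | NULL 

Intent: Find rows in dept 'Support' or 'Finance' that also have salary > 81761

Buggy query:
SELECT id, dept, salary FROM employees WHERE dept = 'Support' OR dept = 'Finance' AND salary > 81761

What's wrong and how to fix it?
Bug: Without parentheses, AND is evaluated before OR, so the salary filter only applies to the 'Finance' branch

Fix: Add parentheses around the OR so the AND applies to both alternatives

Corrected query:
SELECT id, dept, salary FROM employees WHERE (dept = 'Support' OR dept = 'Finance') AND salary > 81761

Result:
id | dept    | salary
---+---------+-------
2  | Support | 101022
3  | Support | 106827
4  | Support | 161446
8  | Support | 154280
9  | Support | 103220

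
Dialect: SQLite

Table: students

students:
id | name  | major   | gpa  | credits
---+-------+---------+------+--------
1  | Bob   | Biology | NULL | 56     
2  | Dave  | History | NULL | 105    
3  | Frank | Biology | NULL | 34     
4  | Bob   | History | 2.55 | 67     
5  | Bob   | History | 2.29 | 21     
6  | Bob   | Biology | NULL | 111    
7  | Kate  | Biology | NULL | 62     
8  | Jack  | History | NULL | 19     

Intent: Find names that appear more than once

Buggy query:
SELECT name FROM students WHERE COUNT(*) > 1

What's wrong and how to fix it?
Bug: COUNT(*) is an aggregate and cannot be used in WHERE

Fix: Group first, then use HAVING for the count condition

Corrected query:
SELECT name FROM students GROUP BY name HAVING COUNT(*) > 1

Result:
name
----
Bob 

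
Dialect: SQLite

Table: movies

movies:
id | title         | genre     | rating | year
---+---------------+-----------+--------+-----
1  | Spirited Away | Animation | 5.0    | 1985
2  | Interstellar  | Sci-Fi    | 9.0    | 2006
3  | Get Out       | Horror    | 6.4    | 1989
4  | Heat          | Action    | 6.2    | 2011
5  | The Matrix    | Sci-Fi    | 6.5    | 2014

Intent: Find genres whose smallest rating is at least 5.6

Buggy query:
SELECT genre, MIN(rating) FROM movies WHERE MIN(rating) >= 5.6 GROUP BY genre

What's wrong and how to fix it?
Bug: Aggregates like MIN are computed per group after WHERE runs

Fix: Replace WHERE with HAVING after the GROUP BY

Corrected query:
SELECT genre, MIN(rating) FROM movies GROUP BY genre HAVING MIN(rating) >= 5.6

Result:
genre  | MIN(rating)
-------+------------
Action | 6.2        
Horror | 6.4        
Sci-Fi | 6.5        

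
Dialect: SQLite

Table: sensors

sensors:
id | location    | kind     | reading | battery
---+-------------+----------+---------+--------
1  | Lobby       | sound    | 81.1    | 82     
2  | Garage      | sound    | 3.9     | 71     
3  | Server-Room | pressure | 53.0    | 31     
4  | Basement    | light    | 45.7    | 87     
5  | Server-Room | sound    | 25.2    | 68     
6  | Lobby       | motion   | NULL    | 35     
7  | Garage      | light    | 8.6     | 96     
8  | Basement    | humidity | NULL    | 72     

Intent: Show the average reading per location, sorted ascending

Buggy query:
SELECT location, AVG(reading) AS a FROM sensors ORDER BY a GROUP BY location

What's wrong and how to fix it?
Bug: ORDER BY appears before GROUP BY; SQL clause order requires GROUP BY first

Fix: Reorder: SELECT … FROM … GROUP BY … ORDER BY …

Corrected query:
SELECT location, AVG(reading) AS a FROM sensors GROUP BY location ORDER BY a

Result:
location    | a   
------------+-----
Garage      | 6.25
Server-Room | 39.1
Basement    | 45.7
Lobby       | 81.1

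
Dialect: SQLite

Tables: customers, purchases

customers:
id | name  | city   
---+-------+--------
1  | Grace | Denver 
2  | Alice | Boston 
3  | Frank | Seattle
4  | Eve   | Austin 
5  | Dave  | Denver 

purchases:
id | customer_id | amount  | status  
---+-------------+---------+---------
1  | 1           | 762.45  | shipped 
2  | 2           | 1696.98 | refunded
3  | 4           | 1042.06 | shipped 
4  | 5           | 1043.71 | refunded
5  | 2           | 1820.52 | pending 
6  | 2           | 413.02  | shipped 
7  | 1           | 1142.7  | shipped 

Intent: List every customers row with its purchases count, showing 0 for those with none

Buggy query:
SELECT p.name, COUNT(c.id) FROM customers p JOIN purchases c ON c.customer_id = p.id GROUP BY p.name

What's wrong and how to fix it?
Bug: INNER JOIN drops customers rows that have no matching purchases rows

Fix: Use LEFT JOIN so parents without children still appear (COUNT(c.id) gives 0)

Corrected query:
SELECT p.name, COUNT(c.id) FROM customers p LEFT JOIN purchases c ON c.customer_id = p.id GROUP BY p.name

Result:
name  | COUNT(c.id)
------+------------
Alice | 3          
Dave  | 1          
Eve   | 1          
Frank | 0          
Grace | 2          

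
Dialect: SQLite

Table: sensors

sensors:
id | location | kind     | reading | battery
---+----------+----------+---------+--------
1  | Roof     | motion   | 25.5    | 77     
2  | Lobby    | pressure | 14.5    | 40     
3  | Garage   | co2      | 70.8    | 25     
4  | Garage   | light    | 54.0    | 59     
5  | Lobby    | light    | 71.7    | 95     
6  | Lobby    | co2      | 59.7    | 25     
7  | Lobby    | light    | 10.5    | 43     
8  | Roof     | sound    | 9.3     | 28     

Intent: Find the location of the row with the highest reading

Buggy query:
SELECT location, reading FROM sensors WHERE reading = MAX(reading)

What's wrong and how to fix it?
Bug: MAX(reading) is an aggregate and cannot be used directly in WHERE

Fix: Use a subquery: WHERE reading = (SELECT MAX(reading) FROM sensors)

Corrected query:
SELECT location, reading FROM sensors WHERE reading = (SELECT MAX(reading) FROM sensors)

Result:
location | reading
---------+--------
Lobby    | 71.7   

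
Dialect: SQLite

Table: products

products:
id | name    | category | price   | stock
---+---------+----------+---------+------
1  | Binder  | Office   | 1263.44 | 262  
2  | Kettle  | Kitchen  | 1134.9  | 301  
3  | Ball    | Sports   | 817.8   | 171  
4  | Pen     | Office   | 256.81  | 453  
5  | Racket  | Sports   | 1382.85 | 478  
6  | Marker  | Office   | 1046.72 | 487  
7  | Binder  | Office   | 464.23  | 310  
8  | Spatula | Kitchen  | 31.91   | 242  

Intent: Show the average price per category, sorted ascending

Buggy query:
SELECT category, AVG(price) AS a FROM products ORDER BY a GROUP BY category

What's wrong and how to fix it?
Bug: ORDER BY appears before GROUP BY; SQL clause order requires GROUP BY first

Fix: Move ORDER BY to the end, after GROUP BY

Corrected query:
SELECT category, AVG(price) AS a FROM products GROUP BY category ORDER BY a

Result:
category | a       
---------+---------
Kitchen  | 583.405 
Office   | 757.8   
Sports   | 1100.325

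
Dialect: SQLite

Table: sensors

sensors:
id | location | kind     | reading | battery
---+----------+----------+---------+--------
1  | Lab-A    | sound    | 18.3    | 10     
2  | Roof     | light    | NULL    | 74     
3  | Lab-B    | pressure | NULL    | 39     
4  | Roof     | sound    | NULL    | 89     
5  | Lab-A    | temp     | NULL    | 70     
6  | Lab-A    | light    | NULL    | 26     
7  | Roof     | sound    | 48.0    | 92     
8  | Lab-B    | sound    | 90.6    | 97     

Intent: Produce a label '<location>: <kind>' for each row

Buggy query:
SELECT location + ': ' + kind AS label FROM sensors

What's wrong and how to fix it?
Bug: '+' is numeric addition; on text columns SQLite converts them to 0 instead of concatenating

Fix: Replace + with || to concatenate text

Corrected query:
SELECT location || ': ' || kind AS label FROM sensors

Result:
label          
---------------
Lab-A: sound   
Roof: light    
Lab-B: pressure
Roof: sound    
Lab-A: temp    
Lab-A: light   
Roof: sound    
Lab-B: sound   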